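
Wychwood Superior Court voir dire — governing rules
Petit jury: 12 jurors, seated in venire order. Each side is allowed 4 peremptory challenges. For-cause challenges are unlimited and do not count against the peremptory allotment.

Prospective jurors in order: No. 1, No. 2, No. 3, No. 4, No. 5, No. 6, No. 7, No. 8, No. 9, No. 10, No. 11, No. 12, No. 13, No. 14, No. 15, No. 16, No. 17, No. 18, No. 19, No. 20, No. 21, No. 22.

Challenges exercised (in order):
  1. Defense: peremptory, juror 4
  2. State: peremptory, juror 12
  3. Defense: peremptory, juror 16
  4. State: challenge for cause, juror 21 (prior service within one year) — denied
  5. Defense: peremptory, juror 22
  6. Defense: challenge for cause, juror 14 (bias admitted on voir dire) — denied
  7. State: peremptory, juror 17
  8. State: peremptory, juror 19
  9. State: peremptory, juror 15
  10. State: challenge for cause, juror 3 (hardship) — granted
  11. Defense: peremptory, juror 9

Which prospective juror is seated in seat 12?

Removed: #3, #4, #9, #12, #15, #16, #17, #19, #22. (#14, #21 stay — for-cause denied.)
Seating in order: seats 1–12 → #1, #2, #5, #6, #7, #8, #10, #11, #13, #14, #18, #20.
So seat 12 is #20.

20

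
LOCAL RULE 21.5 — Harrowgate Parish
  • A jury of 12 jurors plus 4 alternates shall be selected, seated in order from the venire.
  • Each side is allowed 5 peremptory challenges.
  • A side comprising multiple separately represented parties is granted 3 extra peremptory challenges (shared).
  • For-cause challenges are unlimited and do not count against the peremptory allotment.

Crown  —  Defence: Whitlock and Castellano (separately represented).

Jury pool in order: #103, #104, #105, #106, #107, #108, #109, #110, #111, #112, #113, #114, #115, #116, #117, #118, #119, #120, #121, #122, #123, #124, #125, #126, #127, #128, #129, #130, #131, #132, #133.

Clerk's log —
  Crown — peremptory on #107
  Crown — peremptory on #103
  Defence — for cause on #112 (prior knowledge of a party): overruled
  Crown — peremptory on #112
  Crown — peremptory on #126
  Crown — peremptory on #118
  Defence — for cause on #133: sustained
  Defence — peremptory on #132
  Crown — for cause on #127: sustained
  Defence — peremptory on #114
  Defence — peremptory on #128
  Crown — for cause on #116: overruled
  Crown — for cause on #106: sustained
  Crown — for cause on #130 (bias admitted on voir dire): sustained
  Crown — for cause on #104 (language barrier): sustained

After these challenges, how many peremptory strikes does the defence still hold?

5

Defence allotment: 5 base + 3 multi-party = 8.
Defence peremptories used: #132, #114, #128 — 3 (for-cause on #112, #133 don't count).
Remaining: 8 − 3 = 5.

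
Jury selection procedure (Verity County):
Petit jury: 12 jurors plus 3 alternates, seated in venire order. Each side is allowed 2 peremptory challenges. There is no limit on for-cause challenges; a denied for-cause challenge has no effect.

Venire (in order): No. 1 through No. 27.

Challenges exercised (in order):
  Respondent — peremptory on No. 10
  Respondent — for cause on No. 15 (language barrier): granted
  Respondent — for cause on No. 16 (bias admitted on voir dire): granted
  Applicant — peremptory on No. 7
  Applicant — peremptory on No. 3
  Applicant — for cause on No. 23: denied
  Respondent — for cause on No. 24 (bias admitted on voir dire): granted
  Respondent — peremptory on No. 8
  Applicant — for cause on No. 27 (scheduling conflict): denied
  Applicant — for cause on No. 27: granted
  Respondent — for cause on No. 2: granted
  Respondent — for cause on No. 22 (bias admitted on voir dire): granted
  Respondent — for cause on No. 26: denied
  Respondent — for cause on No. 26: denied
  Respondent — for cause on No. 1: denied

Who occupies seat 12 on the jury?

19

Removed: #2, #3, #7, #8, #10, #15, #16, #22, #24, #27. (#1, #23, #26 stay — for-cause denied.)
Seating in order: seats 1–12 → #1, #4, #5, #6, #9, #11, #12, #13, #14, #17, #18, #19; alternates → #20, #21, #23.
So seat 12 is #19.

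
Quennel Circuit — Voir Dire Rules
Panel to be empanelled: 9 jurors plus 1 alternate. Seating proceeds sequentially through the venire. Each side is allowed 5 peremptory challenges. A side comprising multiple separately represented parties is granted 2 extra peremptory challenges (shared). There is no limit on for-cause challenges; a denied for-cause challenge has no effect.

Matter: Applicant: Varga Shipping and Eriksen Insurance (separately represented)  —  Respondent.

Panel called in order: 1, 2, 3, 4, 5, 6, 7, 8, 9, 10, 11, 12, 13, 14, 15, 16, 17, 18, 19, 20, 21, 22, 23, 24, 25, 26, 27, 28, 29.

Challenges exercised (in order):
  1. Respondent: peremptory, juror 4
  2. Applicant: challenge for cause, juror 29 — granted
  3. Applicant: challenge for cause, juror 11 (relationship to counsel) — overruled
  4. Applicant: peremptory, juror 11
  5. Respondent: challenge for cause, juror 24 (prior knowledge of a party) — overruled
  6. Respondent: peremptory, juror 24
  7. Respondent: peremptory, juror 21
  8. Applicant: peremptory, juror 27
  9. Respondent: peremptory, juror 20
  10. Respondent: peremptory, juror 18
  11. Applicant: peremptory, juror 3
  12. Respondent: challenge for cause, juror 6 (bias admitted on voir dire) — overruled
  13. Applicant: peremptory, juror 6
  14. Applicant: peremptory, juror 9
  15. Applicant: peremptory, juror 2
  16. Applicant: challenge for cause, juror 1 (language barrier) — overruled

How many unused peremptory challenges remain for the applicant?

Applicant allotment: 5 base + 2 multi-party = 7.
Applicant peremptories used: #11, #27, #3, #6, #9, #2 — 6 (for-cause on #29, #11, #1 don't count).
Remaining: 7 − 6 = 1.

1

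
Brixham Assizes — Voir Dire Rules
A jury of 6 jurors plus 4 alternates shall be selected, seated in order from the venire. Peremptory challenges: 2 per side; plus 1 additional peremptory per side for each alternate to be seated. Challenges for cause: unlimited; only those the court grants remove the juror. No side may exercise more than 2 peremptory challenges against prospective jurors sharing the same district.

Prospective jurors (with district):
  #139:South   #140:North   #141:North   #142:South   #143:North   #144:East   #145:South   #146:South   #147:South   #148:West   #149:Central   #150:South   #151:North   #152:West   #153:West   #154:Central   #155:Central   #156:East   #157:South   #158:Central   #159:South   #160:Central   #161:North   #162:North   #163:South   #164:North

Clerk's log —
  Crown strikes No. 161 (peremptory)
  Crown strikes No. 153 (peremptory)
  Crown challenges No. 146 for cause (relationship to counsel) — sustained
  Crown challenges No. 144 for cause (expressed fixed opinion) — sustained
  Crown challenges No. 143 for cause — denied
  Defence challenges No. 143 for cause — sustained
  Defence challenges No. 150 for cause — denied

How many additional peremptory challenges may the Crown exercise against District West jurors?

Crown peremptories so far: #161, #153 — 2 of 6 used, 4 left overall.
Against District West: #153 — 1 used; per-district cap 2 leaves 1.
Binding limit: min(4, 1) = 1.

1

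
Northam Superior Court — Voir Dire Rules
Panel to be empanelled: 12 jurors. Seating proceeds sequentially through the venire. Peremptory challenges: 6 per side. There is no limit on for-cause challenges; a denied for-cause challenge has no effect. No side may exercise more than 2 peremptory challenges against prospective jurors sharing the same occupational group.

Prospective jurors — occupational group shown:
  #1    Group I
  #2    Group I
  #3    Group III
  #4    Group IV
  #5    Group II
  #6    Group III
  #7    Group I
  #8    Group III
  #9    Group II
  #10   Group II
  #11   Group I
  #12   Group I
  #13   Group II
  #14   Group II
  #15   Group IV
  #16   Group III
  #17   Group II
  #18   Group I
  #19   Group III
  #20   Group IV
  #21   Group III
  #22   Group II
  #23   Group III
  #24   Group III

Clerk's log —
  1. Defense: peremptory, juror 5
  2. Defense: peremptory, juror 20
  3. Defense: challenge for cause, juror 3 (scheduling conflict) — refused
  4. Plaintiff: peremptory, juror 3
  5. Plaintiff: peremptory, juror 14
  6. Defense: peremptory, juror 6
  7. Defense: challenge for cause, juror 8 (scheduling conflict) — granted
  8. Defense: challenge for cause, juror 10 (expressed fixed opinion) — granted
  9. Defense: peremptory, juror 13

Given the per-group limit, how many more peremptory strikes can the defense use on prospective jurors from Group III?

Defense peremptories so far: #5, #20, #6, #13 — 4 of 6 used, 2 left overall.
Against Group III: #6 — 1 used; per-group cap 2 leaves 1.
Binding limit: min(2, 1) = 1.

1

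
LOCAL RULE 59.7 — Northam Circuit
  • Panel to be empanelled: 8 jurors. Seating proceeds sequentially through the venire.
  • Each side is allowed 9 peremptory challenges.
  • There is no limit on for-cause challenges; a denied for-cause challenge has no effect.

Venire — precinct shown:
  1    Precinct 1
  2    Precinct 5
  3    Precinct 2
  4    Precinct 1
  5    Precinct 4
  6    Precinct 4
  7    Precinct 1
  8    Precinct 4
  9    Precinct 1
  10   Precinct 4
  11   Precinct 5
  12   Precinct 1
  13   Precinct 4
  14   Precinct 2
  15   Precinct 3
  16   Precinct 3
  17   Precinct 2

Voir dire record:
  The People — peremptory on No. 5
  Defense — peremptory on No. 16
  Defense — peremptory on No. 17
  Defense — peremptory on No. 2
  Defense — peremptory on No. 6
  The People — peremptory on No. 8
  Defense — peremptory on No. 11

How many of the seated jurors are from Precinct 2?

Removed: #2, #5, #6, #8, #11, #16, #17.
Seated jurors 1–8: #1, #3, #4, #7, #9, #10, #12, #13.
Of those, in Precinct 2: #3 → 1.

1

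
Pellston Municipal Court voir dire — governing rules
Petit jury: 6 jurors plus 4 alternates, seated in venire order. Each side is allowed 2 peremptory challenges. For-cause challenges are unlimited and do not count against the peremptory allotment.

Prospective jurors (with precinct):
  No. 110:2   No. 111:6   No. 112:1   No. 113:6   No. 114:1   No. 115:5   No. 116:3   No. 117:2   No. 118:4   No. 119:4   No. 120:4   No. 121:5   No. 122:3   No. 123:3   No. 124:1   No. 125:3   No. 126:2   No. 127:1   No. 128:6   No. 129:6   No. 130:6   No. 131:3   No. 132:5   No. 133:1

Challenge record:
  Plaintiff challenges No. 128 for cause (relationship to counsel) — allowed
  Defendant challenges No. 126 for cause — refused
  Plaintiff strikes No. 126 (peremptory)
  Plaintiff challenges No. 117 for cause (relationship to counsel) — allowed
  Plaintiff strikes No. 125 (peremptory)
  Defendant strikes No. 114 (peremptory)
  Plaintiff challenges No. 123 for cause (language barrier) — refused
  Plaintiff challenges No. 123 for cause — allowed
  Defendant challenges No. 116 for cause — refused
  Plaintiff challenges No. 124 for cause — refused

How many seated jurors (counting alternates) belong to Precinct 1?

1

Removed: #114, #117, #123, #125, #126, #128.
Seated (10 incl. alternates): #110, #111, #112, #113, #115, #116, #118, #119, #120, #121.
Of those, in Precinct 1: #112 → 1.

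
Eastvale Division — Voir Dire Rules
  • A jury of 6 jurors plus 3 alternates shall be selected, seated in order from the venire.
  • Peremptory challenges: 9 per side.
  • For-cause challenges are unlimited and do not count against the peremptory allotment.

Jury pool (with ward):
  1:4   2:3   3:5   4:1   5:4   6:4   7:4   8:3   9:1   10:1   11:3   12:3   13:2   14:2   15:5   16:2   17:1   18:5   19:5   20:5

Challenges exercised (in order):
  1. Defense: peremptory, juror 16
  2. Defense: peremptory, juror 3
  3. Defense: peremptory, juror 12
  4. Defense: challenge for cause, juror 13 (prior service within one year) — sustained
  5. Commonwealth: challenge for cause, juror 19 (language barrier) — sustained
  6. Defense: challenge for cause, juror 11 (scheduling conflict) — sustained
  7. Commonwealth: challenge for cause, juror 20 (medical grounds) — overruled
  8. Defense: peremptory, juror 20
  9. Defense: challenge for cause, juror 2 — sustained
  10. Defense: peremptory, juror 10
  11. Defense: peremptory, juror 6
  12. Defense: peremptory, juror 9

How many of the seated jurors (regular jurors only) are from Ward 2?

1

Removed: #2, #3, #6, #9, #10, #11, #12, #13, #16, #19, #20.
Seated jurors 1–6: #1, #4, #5, #7, #8, #14 (alternates #15, #17, #18 not counted).
Of those, in Ward 2: #14 → 1.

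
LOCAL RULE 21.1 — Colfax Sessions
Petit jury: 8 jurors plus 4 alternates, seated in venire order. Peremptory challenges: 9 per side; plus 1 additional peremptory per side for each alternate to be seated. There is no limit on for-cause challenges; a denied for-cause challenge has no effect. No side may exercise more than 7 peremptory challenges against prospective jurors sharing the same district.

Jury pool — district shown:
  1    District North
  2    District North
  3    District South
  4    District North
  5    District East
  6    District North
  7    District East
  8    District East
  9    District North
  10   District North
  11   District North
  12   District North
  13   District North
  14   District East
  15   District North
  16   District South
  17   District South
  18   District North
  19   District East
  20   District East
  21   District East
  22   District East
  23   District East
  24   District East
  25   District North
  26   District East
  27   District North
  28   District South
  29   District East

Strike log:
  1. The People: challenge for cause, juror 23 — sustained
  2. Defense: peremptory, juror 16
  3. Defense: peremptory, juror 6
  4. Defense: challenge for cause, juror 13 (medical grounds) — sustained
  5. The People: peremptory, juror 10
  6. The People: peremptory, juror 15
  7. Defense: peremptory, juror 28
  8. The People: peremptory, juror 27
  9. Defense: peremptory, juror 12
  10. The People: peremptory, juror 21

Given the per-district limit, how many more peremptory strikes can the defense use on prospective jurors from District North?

5

Defense peremptories so far: #16, #6, #28, #12 — 4 of 13 used, 9 left overall.
Against District North: #6, #12 — 2 used; per-district cap 7 leaves 5.
Binding limit: min(9, 5) = 5.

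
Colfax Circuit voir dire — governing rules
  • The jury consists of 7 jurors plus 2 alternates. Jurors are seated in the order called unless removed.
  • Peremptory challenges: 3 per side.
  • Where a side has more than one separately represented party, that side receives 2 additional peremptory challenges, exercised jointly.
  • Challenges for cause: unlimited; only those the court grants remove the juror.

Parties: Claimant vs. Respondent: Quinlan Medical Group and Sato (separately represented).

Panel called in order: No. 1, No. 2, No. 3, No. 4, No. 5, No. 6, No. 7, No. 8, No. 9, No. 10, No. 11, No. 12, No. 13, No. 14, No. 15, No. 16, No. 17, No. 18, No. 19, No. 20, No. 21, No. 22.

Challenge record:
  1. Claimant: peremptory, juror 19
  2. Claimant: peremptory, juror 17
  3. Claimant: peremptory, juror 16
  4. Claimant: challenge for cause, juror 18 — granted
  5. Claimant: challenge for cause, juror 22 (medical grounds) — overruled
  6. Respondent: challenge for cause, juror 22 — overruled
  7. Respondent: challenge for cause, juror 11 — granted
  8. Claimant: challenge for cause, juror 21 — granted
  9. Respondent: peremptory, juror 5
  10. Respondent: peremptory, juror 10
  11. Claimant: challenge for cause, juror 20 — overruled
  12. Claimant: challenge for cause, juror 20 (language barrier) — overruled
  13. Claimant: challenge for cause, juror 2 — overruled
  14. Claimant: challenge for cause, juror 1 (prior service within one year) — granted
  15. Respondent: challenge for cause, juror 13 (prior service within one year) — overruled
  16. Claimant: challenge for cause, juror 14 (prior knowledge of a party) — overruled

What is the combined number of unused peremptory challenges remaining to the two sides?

Claimant allotment: 3. Respondent allotment: 3 base + 2 multi-party = 5.
Claimant peremptories used: #19, #17, #16 — 3 (for-cause on #18, #22, #21, #20, #20, #2, #1, #14 don't count).
Respondent peremptories used: #5, #10 — 2 (for-cause on #22, #11, #13 don't count).
Remaining: (3 − 3) + (5 − 2) = 3.

3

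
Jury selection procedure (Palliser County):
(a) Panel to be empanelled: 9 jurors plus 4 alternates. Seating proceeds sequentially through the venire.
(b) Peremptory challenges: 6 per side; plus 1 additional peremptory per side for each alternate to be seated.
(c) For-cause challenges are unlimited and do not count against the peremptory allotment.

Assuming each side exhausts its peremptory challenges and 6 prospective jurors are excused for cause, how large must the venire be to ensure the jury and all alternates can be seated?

Seats to fill: 9 + 4 alternates = 13.
Peremptories: 6 + 1×4 = 10 per side × 2 sides = 20.
For-cause removals: 6.
Minimum venire: 13 + 20 + 6 = 39.

39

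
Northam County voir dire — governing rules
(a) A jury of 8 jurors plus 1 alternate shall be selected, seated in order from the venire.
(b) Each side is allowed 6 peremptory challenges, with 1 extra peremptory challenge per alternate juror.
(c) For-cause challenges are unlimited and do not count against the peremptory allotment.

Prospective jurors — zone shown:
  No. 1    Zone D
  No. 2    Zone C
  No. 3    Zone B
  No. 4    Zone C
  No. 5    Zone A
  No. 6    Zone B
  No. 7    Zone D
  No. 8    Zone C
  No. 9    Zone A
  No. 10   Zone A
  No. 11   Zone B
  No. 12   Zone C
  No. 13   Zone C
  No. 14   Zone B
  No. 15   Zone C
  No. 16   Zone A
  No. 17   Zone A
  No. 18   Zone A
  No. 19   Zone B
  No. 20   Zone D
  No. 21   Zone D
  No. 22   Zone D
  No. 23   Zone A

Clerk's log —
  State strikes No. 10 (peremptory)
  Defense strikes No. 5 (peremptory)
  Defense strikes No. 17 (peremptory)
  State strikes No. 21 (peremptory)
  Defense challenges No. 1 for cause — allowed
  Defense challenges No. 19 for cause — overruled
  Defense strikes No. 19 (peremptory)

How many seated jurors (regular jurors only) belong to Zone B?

Removed: #1, #5, #10, #17, #19, #21.
Seated jurors 1–8: #2, #3, #4, #6, #7, #8, #9, #11 (alternates #12 not counted).
Of those, in Zone B: #3, #6, #11 → 3.

3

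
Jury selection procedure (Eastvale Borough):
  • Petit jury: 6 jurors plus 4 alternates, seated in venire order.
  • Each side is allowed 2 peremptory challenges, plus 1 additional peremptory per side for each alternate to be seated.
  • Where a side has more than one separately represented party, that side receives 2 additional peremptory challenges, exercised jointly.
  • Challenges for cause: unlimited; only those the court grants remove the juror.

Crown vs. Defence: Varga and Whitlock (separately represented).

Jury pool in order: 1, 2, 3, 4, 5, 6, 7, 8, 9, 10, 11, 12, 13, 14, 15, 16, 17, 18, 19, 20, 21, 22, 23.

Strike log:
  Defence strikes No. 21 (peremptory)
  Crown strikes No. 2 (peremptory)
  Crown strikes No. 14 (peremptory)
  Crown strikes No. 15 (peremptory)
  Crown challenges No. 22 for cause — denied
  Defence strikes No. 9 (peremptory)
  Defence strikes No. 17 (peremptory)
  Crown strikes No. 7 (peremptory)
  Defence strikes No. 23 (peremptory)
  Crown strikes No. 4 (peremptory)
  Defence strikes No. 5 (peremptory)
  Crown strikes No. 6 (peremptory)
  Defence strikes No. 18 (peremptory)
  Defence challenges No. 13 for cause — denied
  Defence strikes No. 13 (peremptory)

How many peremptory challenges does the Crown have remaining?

0

Crown allotment: 2 base + 1 × 4 alternates = 6.
Crown peremptories used: #2, #14, #15, #7, #4, #6 — 6 (the for-cause on #22 doesn't count).
Remaining: 6 − 6 = 0.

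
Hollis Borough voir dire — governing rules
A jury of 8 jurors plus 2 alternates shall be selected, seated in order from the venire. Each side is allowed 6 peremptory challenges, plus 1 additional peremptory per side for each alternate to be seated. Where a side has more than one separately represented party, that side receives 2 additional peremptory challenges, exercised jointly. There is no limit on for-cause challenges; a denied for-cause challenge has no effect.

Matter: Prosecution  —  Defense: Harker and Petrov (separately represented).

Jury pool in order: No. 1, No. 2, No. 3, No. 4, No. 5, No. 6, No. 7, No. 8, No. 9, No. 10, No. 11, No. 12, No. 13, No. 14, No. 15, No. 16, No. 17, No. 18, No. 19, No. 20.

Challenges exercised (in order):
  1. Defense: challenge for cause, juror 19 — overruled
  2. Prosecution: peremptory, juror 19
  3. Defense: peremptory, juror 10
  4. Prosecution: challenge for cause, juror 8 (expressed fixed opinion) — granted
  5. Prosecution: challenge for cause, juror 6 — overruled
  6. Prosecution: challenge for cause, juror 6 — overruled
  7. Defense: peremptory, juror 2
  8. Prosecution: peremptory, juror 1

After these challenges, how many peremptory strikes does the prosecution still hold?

Prosecution allotment: 6 base + 1 × 2 alternates = 8.
Prosecution peremptories used: #19, #1 — 2 (for-cause on #8, #6, #6 don't count).
Remaining: 8 − 2 = 6.

6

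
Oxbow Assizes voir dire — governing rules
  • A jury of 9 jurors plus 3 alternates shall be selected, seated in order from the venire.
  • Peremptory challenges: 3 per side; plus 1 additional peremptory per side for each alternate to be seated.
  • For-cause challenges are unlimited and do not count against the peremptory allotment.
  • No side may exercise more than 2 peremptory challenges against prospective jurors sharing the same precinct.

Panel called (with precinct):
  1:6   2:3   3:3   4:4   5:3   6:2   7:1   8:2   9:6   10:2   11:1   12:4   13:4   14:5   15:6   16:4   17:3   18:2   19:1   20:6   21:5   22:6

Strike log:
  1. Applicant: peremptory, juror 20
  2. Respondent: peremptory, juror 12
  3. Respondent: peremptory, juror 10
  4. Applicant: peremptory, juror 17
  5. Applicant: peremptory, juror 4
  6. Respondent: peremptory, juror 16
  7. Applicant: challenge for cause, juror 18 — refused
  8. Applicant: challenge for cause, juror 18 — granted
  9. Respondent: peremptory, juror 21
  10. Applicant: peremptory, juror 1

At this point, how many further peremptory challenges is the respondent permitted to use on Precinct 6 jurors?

Respondent peremptories so far: #12, #10, #16, #21 — 4 of 6 used, 2 left overall.
Against Precinct 6: none yet — per-precinct cap 2 leaves 2.
Binding limit: min(2, 2) = 2.

2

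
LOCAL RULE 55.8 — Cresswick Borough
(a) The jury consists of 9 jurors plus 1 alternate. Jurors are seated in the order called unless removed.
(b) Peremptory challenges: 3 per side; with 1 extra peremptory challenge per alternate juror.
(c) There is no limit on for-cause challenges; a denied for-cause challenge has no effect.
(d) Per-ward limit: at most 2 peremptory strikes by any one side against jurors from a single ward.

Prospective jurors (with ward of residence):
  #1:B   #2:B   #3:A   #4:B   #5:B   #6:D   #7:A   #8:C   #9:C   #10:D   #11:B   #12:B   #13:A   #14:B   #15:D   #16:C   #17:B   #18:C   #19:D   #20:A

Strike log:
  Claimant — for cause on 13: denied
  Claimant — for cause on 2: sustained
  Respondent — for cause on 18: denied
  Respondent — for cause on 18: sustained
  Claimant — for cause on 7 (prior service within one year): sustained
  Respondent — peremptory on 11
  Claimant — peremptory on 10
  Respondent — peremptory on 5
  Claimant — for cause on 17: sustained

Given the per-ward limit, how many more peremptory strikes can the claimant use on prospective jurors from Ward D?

Claimant peremptories so far: #10 — 1 of 4 used, 3 left overall.
Against Ward D: #10 — 1 used; per-ward cap 2 leaves 1.
Binding limit: min(3, 1) = 1.

1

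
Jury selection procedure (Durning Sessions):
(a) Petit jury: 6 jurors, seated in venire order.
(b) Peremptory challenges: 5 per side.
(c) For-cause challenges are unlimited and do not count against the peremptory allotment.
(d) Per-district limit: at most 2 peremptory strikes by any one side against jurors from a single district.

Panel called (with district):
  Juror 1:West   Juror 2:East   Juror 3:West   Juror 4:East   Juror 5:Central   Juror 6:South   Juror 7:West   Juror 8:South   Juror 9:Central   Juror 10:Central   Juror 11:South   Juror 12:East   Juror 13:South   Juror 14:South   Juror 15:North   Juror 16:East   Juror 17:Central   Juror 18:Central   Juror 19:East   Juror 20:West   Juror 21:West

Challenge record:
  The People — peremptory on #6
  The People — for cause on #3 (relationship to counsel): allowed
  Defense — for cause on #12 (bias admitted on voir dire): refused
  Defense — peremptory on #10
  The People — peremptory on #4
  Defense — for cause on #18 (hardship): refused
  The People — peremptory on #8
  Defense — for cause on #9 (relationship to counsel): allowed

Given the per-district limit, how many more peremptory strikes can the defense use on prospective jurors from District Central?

1

Defense peremptories so far: #10 — 1 of 5 used, 4 left overall.
Against District Central: #10 — 1 used; per-district cap 2 leaves 1.
Binding limit: min(4, 1) = 1.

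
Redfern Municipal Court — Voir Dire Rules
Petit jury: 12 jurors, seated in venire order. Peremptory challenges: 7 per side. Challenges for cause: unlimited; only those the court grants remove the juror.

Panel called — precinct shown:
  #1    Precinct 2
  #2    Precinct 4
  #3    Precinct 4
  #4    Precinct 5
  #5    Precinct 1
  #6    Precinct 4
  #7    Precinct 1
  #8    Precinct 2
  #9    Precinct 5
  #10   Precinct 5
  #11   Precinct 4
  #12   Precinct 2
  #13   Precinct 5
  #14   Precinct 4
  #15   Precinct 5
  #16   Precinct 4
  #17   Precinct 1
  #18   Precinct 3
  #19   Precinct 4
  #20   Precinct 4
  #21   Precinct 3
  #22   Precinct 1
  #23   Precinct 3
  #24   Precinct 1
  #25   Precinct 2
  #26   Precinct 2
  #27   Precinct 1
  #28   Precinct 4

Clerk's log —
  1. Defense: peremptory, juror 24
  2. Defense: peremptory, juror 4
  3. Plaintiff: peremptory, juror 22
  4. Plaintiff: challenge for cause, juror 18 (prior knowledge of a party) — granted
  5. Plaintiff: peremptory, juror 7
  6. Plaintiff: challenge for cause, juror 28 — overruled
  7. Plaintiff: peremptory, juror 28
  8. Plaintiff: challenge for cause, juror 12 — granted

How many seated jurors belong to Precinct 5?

Removed: #4, #7, #12, #18, #22, #24, #28.
Seated jurors 1–12: #1, #2, #3, #5, #6, #8, #9, #10, #11, #13, #14, #15.
Of those, in Precinct 5: #9, #10, #13, #15 → 4.

4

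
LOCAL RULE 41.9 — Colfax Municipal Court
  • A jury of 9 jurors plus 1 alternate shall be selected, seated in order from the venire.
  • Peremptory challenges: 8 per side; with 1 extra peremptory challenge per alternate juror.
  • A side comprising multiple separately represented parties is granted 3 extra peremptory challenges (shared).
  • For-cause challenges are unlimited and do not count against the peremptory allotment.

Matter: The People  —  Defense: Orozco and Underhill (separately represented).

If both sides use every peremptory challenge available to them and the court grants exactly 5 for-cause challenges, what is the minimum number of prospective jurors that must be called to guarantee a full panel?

Seats to fill: 9 + 1 alternates = 10.
Peremptories — The People: 8 + 1×1 = 9; Defense: 8 + 1×1 + 3 = 12; total 21.
For-cause removals: 5.
Minimum venire: 10 + 21 + 5 = 36.

36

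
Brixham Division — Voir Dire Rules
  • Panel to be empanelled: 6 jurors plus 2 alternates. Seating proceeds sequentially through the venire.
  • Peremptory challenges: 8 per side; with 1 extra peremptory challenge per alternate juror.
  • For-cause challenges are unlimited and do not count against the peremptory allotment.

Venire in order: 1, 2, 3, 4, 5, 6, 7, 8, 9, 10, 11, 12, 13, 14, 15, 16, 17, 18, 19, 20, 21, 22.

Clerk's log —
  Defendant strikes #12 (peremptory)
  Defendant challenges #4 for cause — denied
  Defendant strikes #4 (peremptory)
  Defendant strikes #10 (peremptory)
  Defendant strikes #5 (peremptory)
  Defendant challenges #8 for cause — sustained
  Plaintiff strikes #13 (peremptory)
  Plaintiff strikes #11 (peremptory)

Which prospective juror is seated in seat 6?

Removed: #4, #5, #8, #10, #11, #12, #13.
Seating in order: seats 1–6 → #1, #2, #3, #6, #7, #9; alternates → #14, #15.
So seat 6 is #9.

9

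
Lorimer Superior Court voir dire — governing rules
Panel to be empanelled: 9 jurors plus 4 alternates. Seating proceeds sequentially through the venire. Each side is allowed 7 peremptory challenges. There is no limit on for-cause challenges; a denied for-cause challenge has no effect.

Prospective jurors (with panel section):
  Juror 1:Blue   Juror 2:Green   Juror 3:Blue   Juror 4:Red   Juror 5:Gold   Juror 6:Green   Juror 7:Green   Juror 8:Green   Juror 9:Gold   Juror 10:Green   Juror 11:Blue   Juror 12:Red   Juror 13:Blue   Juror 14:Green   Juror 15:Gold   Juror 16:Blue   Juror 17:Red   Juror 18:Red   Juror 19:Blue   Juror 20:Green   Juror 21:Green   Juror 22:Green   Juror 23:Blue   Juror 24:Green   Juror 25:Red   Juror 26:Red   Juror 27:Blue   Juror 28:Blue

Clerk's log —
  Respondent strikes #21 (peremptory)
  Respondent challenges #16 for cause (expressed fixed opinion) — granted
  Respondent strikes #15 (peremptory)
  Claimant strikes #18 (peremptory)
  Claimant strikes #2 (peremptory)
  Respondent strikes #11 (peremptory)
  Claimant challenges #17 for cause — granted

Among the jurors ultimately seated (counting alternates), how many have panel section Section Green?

Removed: #2, #11, #15, #16, #17, #18, #21.
Seated (13 incl. alternates): #1, #3, #4, #5, #6, #7, #8, #9, #10, #12, #13, #14, #19.
Of those, in Section Green: #6, #7, #8, #10, #14 → 5.

5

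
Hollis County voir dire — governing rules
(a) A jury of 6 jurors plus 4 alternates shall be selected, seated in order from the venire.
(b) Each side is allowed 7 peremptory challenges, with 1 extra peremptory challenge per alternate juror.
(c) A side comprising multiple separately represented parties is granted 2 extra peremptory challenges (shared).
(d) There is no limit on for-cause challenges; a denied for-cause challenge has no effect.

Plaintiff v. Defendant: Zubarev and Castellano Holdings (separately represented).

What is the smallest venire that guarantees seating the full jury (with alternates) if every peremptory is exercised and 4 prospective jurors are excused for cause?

Seats to fill: 6 + 4 alternates = 10.
Peremptories — Plaintiff: 7 + 1×4 = 11; Defendant: 7 + 1×4 + 2 = 13; total 24.
For-cause removals: 4.
Minimum venire: 10 + 24 + 4 = 38.

38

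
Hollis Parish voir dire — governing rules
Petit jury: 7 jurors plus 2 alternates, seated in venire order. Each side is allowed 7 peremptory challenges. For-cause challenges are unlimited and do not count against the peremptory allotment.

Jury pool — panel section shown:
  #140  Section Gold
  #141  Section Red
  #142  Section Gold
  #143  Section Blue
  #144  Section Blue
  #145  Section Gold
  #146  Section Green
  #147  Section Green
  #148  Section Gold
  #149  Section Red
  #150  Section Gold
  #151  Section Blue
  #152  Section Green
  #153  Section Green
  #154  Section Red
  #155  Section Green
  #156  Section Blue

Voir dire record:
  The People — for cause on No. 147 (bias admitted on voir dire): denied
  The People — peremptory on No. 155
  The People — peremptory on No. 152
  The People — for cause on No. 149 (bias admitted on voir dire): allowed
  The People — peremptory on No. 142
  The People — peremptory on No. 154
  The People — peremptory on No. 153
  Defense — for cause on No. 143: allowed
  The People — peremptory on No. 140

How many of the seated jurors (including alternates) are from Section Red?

1

Removed: #140, #142, #143, #149, #152, #153, #154, #155.
Seated (9 incl. alternates): #141, #144, #145, #146, #147, #148, #150, #151, #156.
Of those, in Section Red: #141 → 1.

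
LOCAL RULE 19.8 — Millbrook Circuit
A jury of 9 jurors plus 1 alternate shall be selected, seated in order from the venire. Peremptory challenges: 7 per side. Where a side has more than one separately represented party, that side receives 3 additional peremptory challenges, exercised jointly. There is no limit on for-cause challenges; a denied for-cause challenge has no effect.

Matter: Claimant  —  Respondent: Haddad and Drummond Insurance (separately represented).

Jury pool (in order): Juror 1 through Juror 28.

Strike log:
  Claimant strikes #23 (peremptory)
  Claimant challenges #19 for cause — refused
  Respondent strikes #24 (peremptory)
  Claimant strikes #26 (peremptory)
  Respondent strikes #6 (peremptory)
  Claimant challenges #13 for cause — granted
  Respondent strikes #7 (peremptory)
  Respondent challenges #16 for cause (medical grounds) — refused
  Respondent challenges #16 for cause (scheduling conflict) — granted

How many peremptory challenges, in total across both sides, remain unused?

Claimant allotment: 7. Respondent allotment: 7 base + 3 multi-party = 10.
Claimant peremptories used: #23, #26 — 2 (for-cause on #19, #13 don't count).
Respondent peremptories used: #24, #6, #7 — 3 (for-cause on #16, #16 don't count).
Remaining: (7 − 2) + (10 − 3) = 12.

12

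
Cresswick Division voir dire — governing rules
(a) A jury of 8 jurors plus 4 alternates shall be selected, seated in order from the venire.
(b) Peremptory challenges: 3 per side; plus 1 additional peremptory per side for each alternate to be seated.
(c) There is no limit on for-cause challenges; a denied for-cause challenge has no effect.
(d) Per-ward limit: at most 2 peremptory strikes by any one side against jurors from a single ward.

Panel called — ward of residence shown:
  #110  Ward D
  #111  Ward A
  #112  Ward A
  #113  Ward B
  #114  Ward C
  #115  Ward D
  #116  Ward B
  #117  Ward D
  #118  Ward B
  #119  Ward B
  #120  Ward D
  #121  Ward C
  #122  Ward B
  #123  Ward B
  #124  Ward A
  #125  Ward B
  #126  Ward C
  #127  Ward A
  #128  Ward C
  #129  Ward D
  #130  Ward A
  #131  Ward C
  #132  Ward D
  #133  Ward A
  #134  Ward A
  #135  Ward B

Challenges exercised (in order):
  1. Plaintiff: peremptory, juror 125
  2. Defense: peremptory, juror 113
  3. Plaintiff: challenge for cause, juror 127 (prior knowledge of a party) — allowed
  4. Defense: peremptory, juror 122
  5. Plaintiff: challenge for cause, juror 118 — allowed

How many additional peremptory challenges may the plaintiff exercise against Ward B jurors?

Plaintiff peremptories so far: #125 — 1 of 7 used, 6 left overall.
Against Ward B: #125 — 1 used; per-ward cap 2 leaves 1.
Binding limit: min(6, 1) = 1.

1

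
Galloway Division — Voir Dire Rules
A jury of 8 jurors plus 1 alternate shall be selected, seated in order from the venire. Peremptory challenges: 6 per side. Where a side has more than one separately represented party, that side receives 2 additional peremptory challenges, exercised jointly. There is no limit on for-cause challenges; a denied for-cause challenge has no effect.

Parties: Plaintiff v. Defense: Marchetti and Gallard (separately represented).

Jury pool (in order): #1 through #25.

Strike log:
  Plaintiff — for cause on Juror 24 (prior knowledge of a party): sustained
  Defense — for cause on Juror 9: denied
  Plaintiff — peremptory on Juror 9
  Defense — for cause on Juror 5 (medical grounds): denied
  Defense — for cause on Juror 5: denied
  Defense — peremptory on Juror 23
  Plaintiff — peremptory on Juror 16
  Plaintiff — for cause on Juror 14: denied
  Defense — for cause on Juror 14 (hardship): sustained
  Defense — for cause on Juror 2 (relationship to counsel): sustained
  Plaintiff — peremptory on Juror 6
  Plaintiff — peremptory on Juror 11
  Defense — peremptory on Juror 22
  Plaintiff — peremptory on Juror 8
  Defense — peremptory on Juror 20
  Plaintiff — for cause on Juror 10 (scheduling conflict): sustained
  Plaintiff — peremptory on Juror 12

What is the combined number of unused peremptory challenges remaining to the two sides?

5

Plaintiff allotment: 6. Defense allotment: 6 base + 2 multi-party = 8.
Plaintiff peremptories used: #9, #16, #6, #11, #8, #12 — 6 (for-cause on #24, #14, #10 don't count).
Defense peremptories used: #23, #22, #20 — 3 (for-cause on #9, #5, #5, #14, #2 don't count).
Remaining: (6 − 6) + (8 − 3) = 5.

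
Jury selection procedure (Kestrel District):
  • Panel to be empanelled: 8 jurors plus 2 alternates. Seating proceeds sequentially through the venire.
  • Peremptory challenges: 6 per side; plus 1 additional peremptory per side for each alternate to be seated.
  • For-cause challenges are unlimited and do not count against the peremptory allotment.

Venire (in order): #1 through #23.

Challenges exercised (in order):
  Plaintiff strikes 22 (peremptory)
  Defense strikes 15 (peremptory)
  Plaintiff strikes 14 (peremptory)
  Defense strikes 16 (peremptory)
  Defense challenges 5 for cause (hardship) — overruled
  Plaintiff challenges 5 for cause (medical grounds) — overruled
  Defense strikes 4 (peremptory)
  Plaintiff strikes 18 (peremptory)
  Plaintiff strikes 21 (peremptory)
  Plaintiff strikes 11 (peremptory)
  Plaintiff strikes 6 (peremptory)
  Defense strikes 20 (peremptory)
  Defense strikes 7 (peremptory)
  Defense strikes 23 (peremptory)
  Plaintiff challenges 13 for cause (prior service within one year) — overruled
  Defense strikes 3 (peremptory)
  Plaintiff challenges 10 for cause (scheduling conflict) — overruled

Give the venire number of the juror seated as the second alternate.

Removed: #3, #4, #6, #7, #11, #14, #15, #16, #18, #20, #21, #22, #23. (#5, #10, #13 stay — for-cause denied.)
Filling seats in venire order through position 10: #1, #2, #5, #8, #9, #10, #12, #13, #17, #19.
So alternate 2 is #19.

19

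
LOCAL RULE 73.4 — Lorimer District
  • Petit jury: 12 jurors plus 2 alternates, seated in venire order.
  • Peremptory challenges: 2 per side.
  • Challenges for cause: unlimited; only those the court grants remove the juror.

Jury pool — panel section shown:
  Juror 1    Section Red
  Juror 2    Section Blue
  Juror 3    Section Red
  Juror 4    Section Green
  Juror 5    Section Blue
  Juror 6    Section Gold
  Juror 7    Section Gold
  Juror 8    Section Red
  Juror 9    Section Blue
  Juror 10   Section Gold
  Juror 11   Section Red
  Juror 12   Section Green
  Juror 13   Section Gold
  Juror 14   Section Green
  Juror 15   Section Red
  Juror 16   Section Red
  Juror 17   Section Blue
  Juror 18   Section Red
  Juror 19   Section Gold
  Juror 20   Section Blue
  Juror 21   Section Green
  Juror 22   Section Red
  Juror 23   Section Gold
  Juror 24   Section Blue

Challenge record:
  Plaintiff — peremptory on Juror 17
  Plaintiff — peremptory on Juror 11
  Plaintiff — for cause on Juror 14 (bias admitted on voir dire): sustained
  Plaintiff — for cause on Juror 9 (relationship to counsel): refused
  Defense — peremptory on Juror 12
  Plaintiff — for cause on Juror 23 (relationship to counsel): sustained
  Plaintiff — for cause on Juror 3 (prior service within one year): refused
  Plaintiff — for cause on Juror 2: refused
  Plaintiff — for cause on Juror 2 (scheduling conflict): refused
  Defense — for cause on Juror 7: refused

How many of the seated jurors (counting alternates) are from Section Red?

Removed: #11, #12, #14, #17, #23.
Seated (14 incl. alternates): #1, #2, #3, #4, #5, #6, #7, #8, #9, #10, #13, #15, #16, #18.
Of those, in Section Red: #1, #3, #8, #15, #16, #18 → 6.

6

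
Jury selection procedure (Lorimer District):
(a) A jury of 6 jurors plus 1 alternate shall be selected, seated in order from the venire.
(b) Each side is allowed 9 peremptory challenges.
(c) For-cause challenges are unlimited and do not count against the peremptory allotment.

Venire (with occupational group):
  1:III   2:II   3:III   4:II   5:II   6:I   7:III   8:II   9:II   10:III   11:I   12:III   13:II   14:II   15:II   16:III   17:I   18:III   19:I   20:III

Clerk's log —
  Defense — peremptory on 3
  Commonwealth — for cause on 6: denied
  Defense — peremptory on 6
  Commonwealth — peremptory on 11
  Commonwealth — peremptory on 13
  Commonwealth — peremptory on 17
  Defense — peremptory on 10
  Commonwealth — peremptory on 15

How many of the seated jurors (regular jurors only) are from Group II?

Removed: #3, #6, #10, #11, #13, #15, #17.
Seated jurors 1–6: #1, #2, #4, #5, #7, #8 (alternates #9 not counted).
Of those, in Group II: #2, #4, #5, #8 → 4.

4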